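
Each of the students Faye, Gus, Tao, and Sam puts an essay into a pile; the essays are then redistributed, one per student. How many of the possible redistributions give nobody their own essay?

Let Aᵢ be the assignments in which student i gets their own essay. We want the size of the complement of A₁∪…∪A_4.
By inclusion–exclusion this is Σ_{j=0}^{4} (−1)^j C(4,j)·(4−j)!.
Computing: 24 − 24 + 12 − 4 + 1 = 9.

9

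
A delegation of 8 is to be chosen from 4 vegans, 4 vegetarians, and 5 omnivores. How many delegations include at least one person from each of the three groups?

1268

With no constraint there are C(13,8) = 1287 possible selections.
Selections missing a whole group: no vegans → C(9,8) = 9; no vegetarians → C(9,8) = 9; no omnivores → C(8,8) = 1.
Add back selections omitting two groups (i.e. drawn from a single group): C(4,8) + C(4,8) + C(5,8) = 0.
By inclusion–exclusion: 1287 − 19 + 0 = 1268.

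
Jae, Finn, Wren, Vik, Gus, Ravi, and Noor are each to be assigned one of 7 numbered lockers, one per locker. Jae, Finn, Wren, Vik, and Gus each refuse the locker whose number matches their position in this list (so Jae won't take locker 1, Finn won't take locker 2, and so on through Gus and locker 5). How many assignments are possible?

Let Aᵢ (for 1 ≤ i ≤ 5) be the placements that put person i in their forbidden locker. Any j of these fix j positions, leaving (7−j)! ways to fill the rest, and there are C(5,j) ways to pick which j.
By inclusion–exclusion, the number of valid placements is Σ_{j=0}^{5} (−1)^j C(5,j)·(7−j)!.
Computing: 5040 − 3600 + 1200 − 240 + 30 − 2 = 2428.

2428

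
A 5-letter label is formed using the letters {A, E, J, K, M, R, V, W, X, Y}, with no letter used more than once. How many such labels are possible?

30240

With no repetition, fill the 5 letters in order: 10 choices, then 9, down to 6.
That product is 10 × 9 × 8 × 7 × 6 = 30240.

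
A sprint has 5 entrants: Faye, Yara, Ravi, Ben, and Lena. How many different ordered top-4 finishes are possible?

There are 5 choices for 1st place, 4 for 2nd, and so on down to 2 for position 4.
That gives 5 × 4 × 3 × 2 = 120.

120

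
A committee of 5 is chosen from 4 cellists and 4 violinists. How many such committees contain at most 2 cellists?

28

Split by how many cellists are chosen (0 through 2).
Sum: C(4,0)·C(4,5) + C(4,1)·C(4,4) + C(4,2)·C(4,3) = 0 + 4 + 24 = 28.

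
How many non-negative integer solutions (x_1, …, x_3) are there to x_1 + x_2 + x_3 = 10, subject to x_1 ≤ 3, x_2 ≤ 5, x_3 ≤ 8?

21

Ignoring the caps, the number of non-negative solutions to x_1+…+x_3 = 10 is C(12,2) = 66.
Subtract solutions that violate a single cap (substitute x_i' = x_i − (cap_i+1)): x_1 ≥ 4 gives C(8,2) = 28; x_2 ≥ 6 gives C(6,2) = 15; x_3 ≥ 9 gives C(3,2) = 3. Together 46.
Add back pairs where two caps are both exceeded: 1 + 0 + 0 = 1.
By inclusion–exclusion the count is 66 − 46 + 1 = 21.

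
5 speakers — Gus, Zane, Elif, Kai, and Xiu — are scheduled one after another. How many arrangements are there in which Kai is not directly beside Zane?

There are 5! = 120 arrangements in all. If Kai and Zane are adjacent, merging them into one block gives 2·(4)! = 48 arrangements.
So 120 − 48 = 72 arrangements keep them apart.

72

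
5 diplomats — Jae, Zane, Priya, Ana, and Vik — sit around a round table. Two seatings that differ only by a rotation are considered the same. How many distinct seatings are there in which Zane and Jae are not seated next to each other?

12

All circular seatings of 5 people number (4)! = 24.
Seatings with Zane beside Jae: treat them as a block with 2 internal orders, giving 2 × (3)! = 12.
Subtracting, 24 − 12 = 12.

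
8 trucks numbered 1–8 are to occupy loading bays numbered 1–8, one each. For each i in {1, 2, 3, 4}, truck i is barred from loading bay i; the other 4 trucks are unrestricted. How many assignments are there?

24024

Let Aᵢ (for 1 ≤ i ≤ 4) be the placements that put truck i in its forbidden loading bay. Any j of these fix j positions, leaving (8−j)! ways to fill the rest, and there are C(4,j) ways to pick which j.
By inclusion–exclusion, the number of valid placements is Σ_{j=0}^{4} (−1)^j C(4,j)·(8−j)!.
Computing: 40320 − 20160 + 4320 − 480 + 24 = 24024.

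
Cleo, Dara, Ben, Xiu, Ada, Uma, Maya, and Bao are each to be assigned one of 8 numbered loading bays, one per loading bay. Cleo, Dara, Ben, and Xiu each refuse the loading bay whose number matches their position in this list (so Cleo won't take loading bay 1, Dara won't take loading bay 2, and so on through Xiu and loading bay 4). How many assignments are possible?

Let Aᵢ (for 1 ≤ i ≤ 4) be the placements that put person i in their forbidden loading bay. Any j of these fix j positions, leaving (8−j)! ways to fill the rest, and there are C(4,j) ways to pick which j.
By inclusion–exclusion, the number of valid placements is Σ_{j=0}^{4} (−1)^j C(4,j)·(8−j)!.
Computing: 40320 − 20160 + 4320 − 480 + 24 = 24024.

24024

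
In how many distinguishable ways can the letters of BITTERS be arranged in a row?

Letter multiplicities in BITTERS: B×1, E×1, I×1, R×1, S×1, T×2.
Dividing 7! = 5040 by 2! = 2 for the repeated letters gives 2520.

2520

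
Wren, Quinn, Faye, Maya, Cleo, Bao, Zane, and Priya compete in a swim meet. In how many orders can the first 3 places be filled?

336

There are 8 choices for 1st place, 7 for 2nd, and 6 for 3rd.
That gives 8 × 7 × 6 = 336.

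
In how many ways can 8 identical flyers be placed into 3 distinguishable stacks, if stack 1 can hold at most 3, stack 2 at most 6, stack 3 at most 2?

Without the upper bounds there are C(10,2) = 45 ways to split 8 among 3 stacks.
Subtract solutions that violate a single cap (substitute x_i' = x_i − (cap_i+1)): x_1 ≥ 4 gives C(6,2) = 15; x_2 ≥ 7 gives C(3,2) = 3; x_3 ≥ 3 gives C(7,2) = 21. Together 39.
Add back pairs where two caps are both exceeded: 0 + 3 + 0 = 3.
By inclusion–exclusion the count is 45 − 39 + 3 = 9.

9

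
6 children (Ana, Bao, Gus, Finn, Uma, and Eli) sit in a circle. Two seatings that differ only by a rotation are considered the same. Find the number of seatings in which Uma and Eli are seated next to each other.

Treat {Uma, Eli} as one unit (2 internal orders) and seat the resulting 5 units around the table: (4)! circular arrangements.
So 2 × (4)! = 2 × 24 = 48.

48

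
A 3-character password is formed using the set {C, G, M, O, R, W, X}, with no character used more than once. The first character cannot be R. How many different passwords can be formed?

The first character has 7−1 = 6 choices (anything except R).
The remaining 2 characters are filled from the other 6 symbols without repetition: 6 × 5 = 30.
Total: 6 × 30 = 180.

180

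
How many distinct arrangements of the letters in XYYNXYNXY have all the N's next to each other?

280

Treat the 2 copies of N as a single block. The multiset to arrange is then {NN, X, X, X, Y, Y, Y, Y}, 8 items in all.
That gives (8)!/(4!·3!) = 280 arrangements.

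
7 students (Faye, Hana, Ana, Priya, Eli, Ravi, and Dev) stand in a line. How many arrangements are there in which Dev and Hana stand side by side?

1440

Place the 5 others and the Dev-Hana pair as 6 objects in a line; the pair has 2 internal arrangements.
So the count is 2·(6)! = 1440.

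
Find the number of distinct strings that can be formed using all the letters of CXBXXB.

Letter multiplicities in CXBXXB: B×2, C×1, X×3.
The number of distinct arrangements is 6!/(3!·2!) = 720/12 = 60.

60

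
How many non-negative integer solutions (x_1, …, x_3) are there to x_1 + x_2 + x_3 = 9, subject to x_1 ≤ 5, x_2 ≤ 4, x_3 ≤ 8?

Without the upper bounds there are C(11,2) = 55 ways to split 9 among 3 variables.
Subtract solutions that violate a single cap (substitute x_i' = x_i − (cap_i+1)): x_1 ≥ 6 gives C(5,2) = 10; x_2 ≥ 5 gives C(6,2) = 15; x_3 ≥ 9 gives C(2,2) = 1. Together 26.
No two caps can be exceeded simultaneously, so the pair terms are all 0.
By inclusion–exclusion the count is 55 − 26 + 0 = 29.

29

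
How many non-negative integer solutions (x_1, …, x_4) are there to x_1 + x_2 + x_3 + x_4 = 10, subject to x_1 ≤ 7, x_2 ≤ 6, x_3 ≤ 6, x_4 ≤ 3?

By stars and bars, unrestricted non-negative solutions to x_1+…+x_4 = 10 number C(10+3,3) = 286.
Subtract solutions that violate a single cap (substitute x_i' = x_i − (cap_i+1)): x_1 ≥ 8 gives C(5,3) = 10; x_2 ≥ 7 gives C(6,3) = 20; x_3 ≥ 7 gives C(6,3) = 20; x_4 ≥ 4 gives C(9,3) = 84. Together 134.
No two caps can be exceeded simultaneously, so the pair terms are all 0.
By inclusion–exclusion the count is 286 − 134 + 0 = 152.

152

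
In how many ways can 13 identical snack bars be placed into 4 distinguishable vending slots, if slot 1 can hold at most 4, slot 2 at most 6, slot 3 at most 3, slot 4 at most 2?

Without the upper bounds there are C(16,3) = 560 ways to split 13 among 4 vending slots.
Subtract solutions that violate a single cap (substitute x_i' = x_i − (cap_i+1)): x_1 ≥ 5 gives C(11,3) = 165; x_2 ≥ 7 gives C(9,3) = 84; x_3 ≥ 4 gives C(12,3) = 220; x_4 ≥ 3 gives C(13,3) = 286. Together 755.
Add back pairs where two caps are both exceeded: 4 + 35 + 56 + 10 + 20 + 84 = 209.
Subtract triples: 0 + 0 + 4 + 0 = 4.
By inclusion–exclusion the count is 560 − 755 + 209 − 4 = 10.

10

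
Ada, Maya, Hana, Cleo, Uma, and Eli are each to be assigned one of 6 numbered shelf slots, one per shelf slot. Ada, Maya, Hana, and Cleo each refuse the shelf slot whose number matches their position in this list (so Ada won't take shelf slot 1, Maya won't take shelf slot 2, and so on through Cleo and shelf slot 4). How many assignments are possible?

Let Aᵢ (for 1 ≤ i ≤ 4) be the placements that put person i in their forbidden shelf slot. Any j of these fix j positions, leaving (6−j)! ways to fill the rest, and there are C(4,j) ways to pick which j.
By inclusion–exclusion, the number of valid placements is Σ_{j=0}^{4} (−1)^j C(4,j)·(6−j)!.
Computing: 720 − 480 + 144 − 24 + 2 = 362.

362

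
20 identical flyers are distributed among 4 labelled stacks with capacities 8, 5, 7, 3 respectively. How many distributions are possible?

Ignoring the caps, the number of non-negative solutions to x_1+…+x_4 = 20 is C(23,3) = 1771.
Subtract solutions that violate a single cap (substitute x_i' = x_i − (cap_i+1)): x_1 ≥ 9 gives C(14,3) = 364; x_2 ≥ 6 gives C(17,3) = 680; x_3 ≥ 8 gives C(15,3) = 455; x_4 ≥ 4 gives C(19,3) = 969. Together 2468.
Add back pairs where two caps are both exceeded: 56 + 20 + 120 + 84 + 286 + 165 = 731.
Subtract triples: 0 + 4 + 0 + 10 = 14.
By inclusion–exclusion the count is 1771 − 2468 + 731 − 14 = 20.

20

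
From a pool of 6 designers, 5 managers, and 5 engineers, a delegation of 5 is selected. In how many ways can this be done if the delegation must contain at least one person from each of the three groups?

3200

Total 5-person selections from all 16: C(16,5) = 4368.
Selections missing a whole group: no designers → C(10,5) = 252; no managers → C(11,5) = 462; no engineers → C(11,5) = 462.
Add back selections omitting two groups (i.e. drawn from a single group): C(6,5) + C(5,5) + C(5,5) = 8.
By inclusion–exclusion: 4368 − 1176 + 8 = 3200.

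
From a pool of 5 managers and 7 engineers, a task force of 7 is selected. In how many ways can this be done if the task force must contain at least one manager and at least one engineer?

791

With no constraint there are C(12,7) = 792 possible selections.
Subtract selections that omit an entire group: no managers → C(7,7) = 1; no engineers → C(5,7) = 0.
Both groups omitted at once is impossible, so 792 − 1 = 791.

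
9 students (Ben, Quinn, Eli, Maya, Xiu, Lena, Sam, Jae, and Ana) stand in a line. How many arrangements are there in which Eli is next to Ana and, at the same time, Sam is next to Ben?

20160

Treat {Eli,Ana} as one block (2 orders) and {Sam,Ben} as another (2 orders).
That leaves 7 units to arrange: 2 × 2 × 7! = 4 × 5040 = 20160.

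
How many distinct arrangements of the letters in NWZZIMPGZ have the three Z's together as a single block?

Treat the 3 copies of Z as a single block. The multiset to arrange is then {ZZZ, G, I, M, N, P, W}, 7 items in all.
All 7 items are distinct, so there are (7)! = 5040 arrangements.

5040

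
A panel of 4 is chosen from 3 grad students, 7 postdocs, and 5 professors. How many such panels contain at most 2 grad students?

1353

Split by how many grad students are chosen (0 through 2).
Sum: C(3,0)·C(12,4) + C(3,1)·C(12,3) + C(3,2)·C(12,2) = 495 + 660 + 198 = 1353.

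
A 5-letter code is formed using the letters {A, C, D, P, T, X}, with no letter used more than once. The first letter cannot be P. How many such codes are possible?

The first letter has 6−1 = 5 choices (anything except P).
The remaining 4 letters are filled from the other 5 symbols without repetition: 5 × 4 × 3 × 2 = 120.
Total: 5 × 120 = 600.

600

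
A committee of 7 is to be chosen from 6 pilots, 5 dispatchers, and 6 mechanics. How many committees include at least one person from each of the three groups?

17996

Total 7-person selections from all 17: C(17,7) = 19448.
Selections missing a whole group: no pilots → C(11,7) = 330; no dispatchers → C(12,7) = 792; no mechanics → C(11,7) = 330.
Add back selections omitting two groups (i.e. drawn from a single group): C(6,7) + C(5,7) + C(6,7) = 0.
By inclusion–exclusion: 19448 − 1452 + 0 = 17996.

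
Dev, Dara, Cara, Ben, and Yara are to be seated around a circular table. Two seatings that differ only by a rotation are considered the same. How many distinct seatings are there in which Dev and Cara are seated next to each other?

Glue Dev and Cara into a block (2 internal orders). Seating 4 units around a circle gives (3)! arrangements.
So 2 × (3)! = 2 × 6 = 12.

12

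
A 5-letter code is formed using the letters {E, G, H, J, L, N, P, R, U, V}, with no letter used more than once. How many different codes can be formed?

30240

Choose and order 5 of the 10 symbols: the first letter has 10 options, the next 9, and so on down to 6.
10 × 9 × 8 × 7 × 6 = 30240.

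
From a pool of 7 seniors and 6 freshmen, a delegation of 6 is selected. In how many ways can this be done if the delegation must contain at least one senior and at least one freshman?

Unrestricted: C(13,6) = 1716 ways to pick any 6 of the 13.
Selections missing a whole group: no seniors → C(6,6) = 1; no freshmen → C(7,6) = 7.
Both groups omitted at once is impossible, so 1716 − 8 = 1708.

1708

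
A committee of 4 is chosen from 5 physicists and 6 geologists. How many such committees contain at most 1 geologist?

65

Split by how many geologists are chosen (0 through 1).
Sum: C(6,0)·C(5,4) + C(6,1)·C(5,3) = 5 + 60 = 65.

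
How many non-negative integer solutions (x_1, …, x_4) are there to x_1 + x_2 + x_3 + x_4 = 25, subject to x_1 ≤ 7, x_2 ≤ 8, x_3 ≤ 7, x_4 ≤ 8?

Ignoring the caps, the number of non-negative solutions to x_1+…+x_4 = 25 is C(28,3) = 3276.
Subtract solutions that violate a single cap (substitute x_i' = x_i − (cap_i+1)): x_1 ≥ 8 gives C(20,3) = 1140; x_2 ≥ 9 gives C(19,3) = 969; x_3 ≥ 8 gives C(20,3) = 1140; x_4 ≥ 9 gives C(19,3) = 969. Together 4218.
Add back pairs where two caps are both exceeded: 165 + 220 + 165 + 165 + 120 + 165 = 1000.
Subtract triples: 1 + 0 + 1 + 0 = 2.
By inclusion–exclusion the count is 3276 − 4218 + 1000 − 2 = 56.

56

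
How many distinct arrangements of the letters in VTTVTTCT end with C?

21

With the last slot taken by C, it remains to arrange the other 7 letters (VTTVTTT).
Those 7 letters have T appearing 5 times and V appearing twice, giving (7)!/(5!·2!) = 21.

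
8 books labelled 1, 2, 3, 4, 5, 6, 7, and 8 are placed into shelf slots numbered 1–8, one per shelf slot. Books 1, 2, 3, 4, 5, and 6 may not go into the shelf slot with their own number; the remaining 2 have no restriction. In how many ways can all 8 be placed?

18806

Let Aᵢ (for 1 ≤ i ≤ 6) be the placements that put book i in its forbidden shelf slot. Any j of these fix j positions, leaving (8−j)! ways to fill the rest, and there are C(6,j) ways to pick which j.
By inclusion–exclusion, the number of valid placements is Σ_{j=0}^{6} (−1)^j C(6,j)·(8−j)!.
Computing: 40320 − 30240 + 10800 − 2400 + 360 − 36 + 2 = 18806.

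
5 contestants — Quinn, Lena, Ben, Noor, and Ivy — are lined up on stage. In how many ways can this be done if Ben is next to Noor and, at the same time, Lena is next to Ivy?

24

Treat {Ben,Noor} as one block (2 orders) and {Lena,Ivy} as another (2 orders).
That leaves 3 units to arrange: 2 × 2 × 3! = 4 × 6 = 24.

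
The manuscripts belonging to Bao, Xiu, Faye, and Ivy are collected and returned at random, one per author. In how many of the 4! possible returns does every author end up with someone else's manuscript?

9

Let Aᵢ be the assignments in which author i gets their own manuscript. We want the size of the complement of A₁∪…∪A_4.
By inclusion–exclusion this is Σ_{j=0}^{4} (−1)^j C(4,j)·(4−j)!.
Computing: 24 − 24 + 12 − 4 + 1 = 9.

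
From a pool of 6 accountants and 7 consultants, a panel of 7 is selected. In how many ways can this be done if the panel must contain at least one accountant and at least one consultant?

1715

Unrestricted: C(13,7) = 1716 ways to pick any 7 of the 13.
Selections missing a whole group: no accountants → C(7,7) = 1; no consultants → C(6,7) = 0.
Both groups omitted at once is impossible, so 1716 − 1 = 1715.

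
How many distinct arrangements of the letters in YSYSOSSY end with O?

Fix O in the last position and arrange the remaining 7 letters.
Those 7 letters have S appearing 4 times and Y appearing 3 times, giving (7)!/(4!·3!) = 35.

35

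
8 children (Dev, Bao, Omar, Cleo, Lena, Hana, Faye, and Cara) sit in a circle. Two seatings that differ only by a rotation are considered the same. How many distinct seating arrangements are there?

Seat Dev anywhere (absorbing the rotational symmetry), then permute the other 7: (7)! = 5040.

5040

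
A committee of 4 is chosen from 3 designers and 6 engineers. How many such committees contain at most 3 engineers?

Split by how many engineers are chosen (0 through 3).
Sum: C(6,0)·C(3,4) + C(6,1)·C(3,3) + C(6,2)·C(3,2) + C(6,3)·C(3,1) = 0 + 6 + 45 + 60 = 111.

111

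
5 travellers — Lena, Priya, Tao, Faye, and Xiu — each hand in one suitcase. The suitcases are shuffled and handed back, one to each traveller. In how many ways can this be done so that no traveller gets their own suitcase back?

Let Aᵢ be the assignments in which traveller i gets their own suitcase. We want the size of the complement of A₁∪…∪A_5.
By inclusion–exclusion this is Σ_{j=0}^{5} (−1)^j C(5,j)·(5−j)!.
Computing: 120 − 120 + 60 − 20 + 5 − 1 = 44.

44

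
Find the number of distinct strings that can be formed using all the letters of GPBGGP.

GPBGGP has 6 letters with G appearing 3 times and P appearing twice.
The number of distinct arrangements is 6!/(3!·2!) = 720/12 = 60.

60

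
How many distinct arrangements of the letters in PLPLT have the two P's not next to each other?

There are 5!/(2!·2!) = 30 arrangements of PLPLT in total.
If the two P's are adjacent, glue them into one block, leaving 4 items to arrange: (4)!/(2!) = 12 ways.
Hence 30 − 12 = 18.

18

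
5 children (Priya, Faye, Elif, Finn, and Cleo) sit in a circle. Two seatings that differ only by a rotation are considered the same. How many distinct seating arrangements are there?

24

Around a circle, 5 distinct people have 5!/5 = (4)! = 24 rotationally distinct seatings.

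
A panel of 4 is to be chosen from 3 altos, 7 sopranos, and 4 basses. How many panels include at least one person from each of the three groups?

Unrestricted: C(14,4) = 1001 ways to pick any 4 of the 14.
Subtract selections that omit an entire group: no altos → C(11,4) = 330; no sopranos → C(7,4) = 35; no basses → C(10,4) = 210.
Add back selections omitting two groups (i.e. drawn from a single group): C(3,4) + C(7,4) + C(4,4) = 36.
By inclusion–exclusion: 1001 − 575 + 36 = 462.

462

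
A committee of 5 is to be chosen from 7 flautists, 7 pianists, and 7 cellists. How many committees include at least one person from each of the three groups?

14406

Unrestricted: C(21,5) = 20349 ways to pick any 5 of the 21.
Subtract selections that omit an entire group: no flautists → C(14,5) = 2002; no pianists → C(14,5) = 2002; no cellists → C(14,5) = 2002.
Add back selections omitting two groups (i.e. drawn from a single group): C(7,5) + C(7,5) + C(7,5) = 63.
By inclusion–exclusion: 20349 − 6006 + 63 = 14406.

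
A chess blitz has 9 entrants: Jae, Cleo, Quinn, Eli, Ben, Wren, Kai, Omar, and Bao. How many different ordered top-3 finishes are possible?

504

There are 9 choices for 1st place, 8 for 2nd, and 7 for 3rd.
That gives 9 × 8 × 7 = 504.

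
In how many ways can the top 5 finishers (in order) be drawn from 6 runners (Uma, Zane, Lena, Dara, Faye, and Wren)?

720

There are 6 choices for 1st place, 5 for 2nd, and so on down to 2 for position 5.
That gives 6 × 5 × 4 × 3 × 2 = 720.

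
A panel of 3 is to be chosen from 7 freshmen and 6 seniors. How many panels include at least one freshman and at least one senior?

Unrestricted: C(13,3) = 286 ways to pick any 3 of the 13.
Selections missing a whole group: no freshmen → C(6,3) = 20; no seniors → C(7,3) = 35.
Both groups omitted at once is impossible, so 286 − 55 = 231.

231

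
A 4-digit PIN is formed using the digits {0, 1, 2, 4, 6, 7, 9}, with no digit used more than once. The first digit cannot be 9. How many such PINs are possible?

The first digit has 7−1 = 6 choices (anything except 9).
The remaining 3 digits are filled from the other 6 symbols without repetition: 6 × 5 × 4 = 120.
Total: 6 × 120 = 720.

720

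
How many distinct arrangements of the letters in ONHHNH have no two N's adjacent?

Total arrangements of ONHHNH: 6!/(3!·2!) = 60.
Arrangements with the N's together: treat NN as one letter, giving (5)!/(3!) = 20.
Hence 60 − 20 = 40.

40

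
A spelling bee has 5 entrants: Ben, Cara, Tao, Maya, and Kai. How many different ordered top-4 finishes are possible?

120

This is an ordered selection of 4 from 5: P(5,4).
That gives 5 × 4 × 3 × 2 = 120.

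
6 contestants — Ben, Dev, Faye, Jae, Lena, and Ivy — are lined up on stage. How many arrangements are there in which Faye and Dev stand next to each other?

Glue Faye and Dev into one block (2 internal orders), leaving 5 units to arrange in a row.
That gives 2 × 5! = 2 × 120 = 240.

240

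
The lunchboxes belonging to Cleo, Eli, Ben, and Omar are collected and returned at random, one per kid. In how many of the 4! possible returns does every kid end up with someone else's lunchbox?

Count assignments avoiding every fixed point. For any j of the 4 kids fixed to their own lunchbox, the other 4−j can be arranged in (4−j)! ways.
By inclusion–exclusion this is Σ_{j=0}^{4} (−1)^j C(4,j)·(4−j)!.
Computing: 24 − 24 + 12 − 4 + 1 = 9.

9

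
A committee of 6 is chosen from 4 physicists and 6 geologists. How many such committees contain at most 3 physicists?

Split by how many physicists are chosen (0 through 3).
Sum: C(4,0)·C(6,6) + C(4,1)·C(6,5) + C(4,2)·C(6,4) + C(4,3)·C(6,3) = 1 + 24 + 90 + 80 = 195.

195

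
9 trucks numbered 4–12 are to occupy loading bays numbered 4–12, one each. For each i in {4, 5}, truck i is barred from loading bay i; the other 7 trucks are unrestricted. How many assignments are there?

287280

Let Aᵢ (for i ∈ {4, 5}) be the placements that put truck i in its forbidden loading bay. Any j of these fix j positions, leaving (9−j)! ways to fill the rest, and there are C(2,j) ways to pick which j.
By inclusion–exclusion, the number of valid placements is Σ_{j=0}^{2} (−1)^j C(2,j)·(9−j)!.
Computing: 362880 − 80640 + 5040 = 287280.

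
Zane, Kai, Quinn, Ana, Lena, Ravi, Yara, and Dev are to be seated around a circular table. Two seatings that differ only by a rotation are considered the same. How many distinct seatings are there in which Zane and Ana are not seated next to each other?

Without the restriction there are (7)! = 5040 seatings.
Seatings with Zane beside Ana: treat them as a block with 2 internal orders, giving 2 × (6)! = 1440.
Subtracting, 5040 − 1440 = 3600.

3600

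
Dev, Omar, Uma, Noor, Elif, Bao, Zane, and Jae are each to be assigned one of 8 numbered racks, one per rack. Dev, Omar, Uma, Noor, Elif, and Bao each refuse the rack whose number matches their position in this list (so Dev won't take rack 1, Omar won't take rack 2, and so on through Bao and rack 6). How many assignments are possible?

Let Aᵢ (for 1 ≤ i ≤ 6) be the placements that put person i in their forbidden rack. Any j of these fix j positions, leaving (8−j)! ways to fill the rest, and there are C(6,j) ways to pick which j.
By inclusion–exclusion, the number of valid placements is Σ_{j=0}^{6} (−1)^j C(6,j)·(8−j)!.
Computing: 40320 − 30240 + 10800 − 2400 + 360 − 36 + 2 = 18806.

18806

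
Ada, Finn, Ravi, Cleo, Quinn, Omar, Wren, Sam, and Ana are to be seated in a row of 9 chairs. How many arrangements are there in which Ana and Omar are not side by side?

282240

There are 9! = 362880 arrangements in all. If Ana and Omar are adjacent, merging them into one block gives 2·(8)! = 80640 arrangements.
Complementary counting: 362880 − 80640 = 282240.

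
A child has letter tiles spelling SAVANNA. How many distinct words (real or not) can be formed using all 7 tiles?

Letter multiplicities in SAVANNA: A×3, N×2, S×1, V×1.
So there are 7! / (3!·2!) = 420 distinguishable arrangements.

420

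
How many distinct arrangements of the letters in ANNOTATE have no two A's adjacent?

There are 8!/(2!·2!·2!) = 5040 arrangements of ANNOTATE in total.
Arrangements with the A's together: treat AA as one letter, giving (7)!/(2!·2!) = 1260.
Subtracting, 5040 − 1260 = 3780 arrangements keep the A's apart.

3780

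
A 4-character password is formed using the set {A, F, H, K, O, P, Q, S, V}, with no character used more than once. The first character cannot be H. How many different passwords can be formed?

The first character has 9−1 = 8 choices (anything except H).
The remaining 3 characters are filled from the other 8 symbols without repetition: 8 × 7 × 6 = 336.
Total: 8 × 336 = 2688.

2688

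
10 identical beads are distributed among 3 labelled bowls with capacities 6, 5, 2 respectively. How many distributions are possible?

9

Ignoring the caps, the number of non-negative solutions to x_1+…+x_3 = 10 is C(12,2) = 66.
Subtract solutions that violate a single cap (substitute x_i' = x_i − (cap_i+1)): x_1 ≥ 7 gives C(5,2) = 10; x_2 ≥ 6 gives C(6,2) = 15; x_3 ≥ 3 gives C(9,2) = 36. Together 61.
Add back pairs where two caps are both exceeded: 0 + 1 + 3 = 4.
By inclusion–exclusion the count is 66 − 61 + 4 = 9.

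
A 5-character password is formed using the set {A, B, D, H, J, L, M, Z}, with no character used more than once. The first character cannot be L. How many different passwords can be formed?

The first character has 8−1 = 7 choices (anything except L).
The remaining 4 characters are filled from the other 7 symbols without repetition: 7 × 6 × 5 × 4 = 840.
Total: 7 × 840 = 5880.

5880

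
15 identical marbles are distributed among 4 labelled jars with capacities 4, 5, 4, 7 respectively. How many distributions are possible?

54

Without the upper bounds there are C(18,3) = 816 ways to split 15 among 4 jars.
Subtract solutions that violate a single cap (substitute x_i' = x_i − (cap_i+1)): x_1 ≥ 5 gives C(13,3) = 286; x_2 ≥ 6 gives C(12,3) = 220; x_3 ≥ 5 gives C(13,3) = 286; x_4 ≥ 8 gives C(10,3) = 120. Together 912.
Add back pairs where two caps are both exceeded: 35 + 56 + 10 + 35 + 4 + 10 = 150.
By inclusion–exclusion the count is 816 − 912 + 150 = 54.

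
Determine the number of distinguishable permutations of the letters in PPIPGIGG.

The 8 letters of PPIPGIGG have repeats: G appearing 3 times, I appearing twice, and P appearing 3 times.
The number of distinct arrangements is 8!/(3!·3!·2!) = 40320/72 = 560.

560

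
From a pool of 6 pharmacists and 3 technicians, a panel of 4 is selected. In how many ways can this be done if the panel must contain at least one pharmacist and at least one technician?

With no constraint there are C(9,4) = 126 possible selections.
Subtract selections that omit an entire group: no pharmacists → C(3,4) = 0; no technicians → C(6,4) = 15.
Both groups omitted at once is impossible, so 126 − 15 = 111.

111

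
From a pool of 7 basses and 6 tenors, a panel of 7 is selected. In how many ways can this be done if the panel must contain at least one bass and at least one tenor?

1715

With no constraint there are C(13,7) = 1716 possible selections.
Subtract selections that omit an entire group: no basses → C(6,7) = 0; no tenors → C(7,7) = 1.
Both groups omitted at once is impossible, so 1716 − 1 = 1715.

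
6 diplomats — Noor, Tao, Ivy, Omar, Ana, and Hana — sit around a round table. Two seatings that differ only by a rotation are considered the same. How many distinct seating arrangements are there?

Around a circle, 6 distinct people have 6!/6 = (5)! = 120 rotationally distinct seatings.

120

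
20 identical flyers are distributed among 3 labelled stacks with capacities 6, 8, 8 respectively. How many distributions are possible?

6

By stars and bars, unrestricted non-negative solutions to x_1+…+x_3 = 20 number C(20+2,2) = 231.
Subtract solutions that violate a single cap (substitute x_i' = x_i − (cap_i+1)): x_1 ≥ 7 gives C(15,2) = 105; x_2 ≥ 9 gives C(13,2) = 78; x_3 ≥ 9 gives C(13,2) = 78. Together 261.
Add back pairs where two caps are both exceeded: 15 + 15 + 6 = 36.
By inclusion–exclusion the count is 231 − 261 + 36 = 6.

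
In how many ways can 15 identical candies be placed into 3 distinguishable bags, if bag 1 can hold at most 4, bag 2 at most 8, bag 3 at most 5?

6

By stars and bars, unrestricted non-negative solutions to x_1+…+x_3 = 15 number C(15+2,2) = 136.
Subtract solutions that violate a single cap (substitute x_i' = x_i − (cap_i+1)): x_1 ≥ 5 gives C(12,2) = 66; x_2 ≥ 9 gives C(8,2) = 28; x_3 ≥ 6 gives C(11,2) = 55. Together 149.
Add back pairs where two caps are both exceeded: 3 + 15 + 1 = 19.
By inclusion–exclusion the count is 136 − 149 + 19 = 6.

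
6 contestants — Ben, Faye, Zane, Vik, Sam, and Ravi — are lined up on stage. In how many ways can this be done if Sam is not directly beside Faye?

480

There are 6! = 720 arrangements in all. If Sam and Faye are adjacent, merging them into one block gives 2·(5)! = 240 arrangements.
Complementary counting: 720 − 240 = 480.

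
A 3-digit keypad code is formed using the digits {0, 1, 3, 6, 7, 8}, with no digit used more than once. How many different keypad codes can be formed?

Choose and order 3 of the 6 symbols: the first digit has 6 options, the next 5, then 4.
6 × 5 × 4 = 120.

120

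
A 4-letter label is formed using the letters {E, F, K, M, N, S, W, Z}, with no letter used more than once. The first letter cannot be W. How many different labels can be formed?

The first letter has 8−1 = 7 choices (anything except W).
The remaining 3 letters are filled from the other 7 symbols without repetition: 7 × 6 × 5 = 210.
Total: 7 × 210 = 1470.

1470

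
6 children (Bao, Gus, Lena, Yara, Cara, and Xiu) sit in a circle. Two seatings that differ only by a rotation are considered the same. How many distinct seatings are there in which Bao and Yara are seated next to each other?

48

Treat {Bao, Yara} as one unit (2 internal orders) and seat the resulting 5 units around the table: (4)! circular arrangements.
So 2 × (4)! = 2 × 24 = 48.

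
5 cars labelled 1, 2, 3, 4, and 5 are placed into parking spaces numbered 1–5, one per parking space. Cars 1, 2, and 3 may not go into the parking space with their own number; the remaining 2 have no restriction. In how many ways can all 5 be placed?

64

Let Aᵢ (for i ∈ {1, 2, 3}) be the placements that put car i in its forbidden parking space. Any j of these fix j positions, leaving (5−j)! ways to fill the rest, and there are C(3,j) ways to pick which j.
By inclusion–exclusion, the number of valid placements is Σ_{j=0}^{3} (−1)^j C(3,j)·(5−j)!.
Computing: 120 − 72 + 18 − 2 = 64.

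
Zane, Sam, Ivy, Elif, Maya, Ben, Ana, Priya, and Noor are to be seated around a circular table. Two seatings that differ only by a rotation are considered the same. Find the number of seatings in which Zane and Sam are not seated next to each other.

30240

Without the restriction there are (8)! = 40320 seatings.
Those with Zane next to Sam: fuse the pair into one unit and seat 8 units around a circle — 2·(7)! = 10080.
Subtracting, 40320 − 10080 = 30240.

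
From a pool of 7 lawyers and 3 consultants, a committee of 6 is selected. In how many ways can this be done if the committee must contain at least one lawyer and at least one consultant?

With no constraint there are C(10,6) = 210 possible selections.
Selections missing a whole group: no lawyers → C(3,6) = 0; no consultants → C(7,6) = 7.
Both groups omitted at once is impossible, so 210 − 7 = 203.

203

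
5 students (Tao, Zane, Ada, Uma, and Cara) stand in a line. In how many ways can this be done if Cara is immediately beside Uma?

Glue Cara and Uma into one block (2 internal orders), leaving 4 units to arrange in a row.
So the count is 2·(4)! = 48.

48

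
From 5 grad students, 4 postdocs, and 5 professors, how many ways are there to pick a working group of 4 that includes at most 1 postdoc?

Split by how many postdocs are chosen (0 through 1).
Sum: C(4,0)·C(10,4) + C(4,1)·C(10,3) = 210 + 480 = 690.

690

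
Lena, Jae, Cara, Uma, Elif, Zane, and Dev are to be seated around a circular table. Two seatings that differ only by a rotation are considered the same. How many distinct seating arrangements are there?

720

Fix one person's seat to break rotational symmetry; the remaining 6 people can be arranged in (6)! = 720 ways.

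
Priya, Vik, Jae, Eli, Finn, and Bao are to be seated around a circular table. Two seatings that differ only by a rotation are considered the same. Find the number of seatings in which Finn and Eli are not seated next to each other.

72

Without the restriction there are (5)! = 120 seatings.
Those with Finn next to Eli: fuse the pair into one unit and seat 5 units around a circle — 2·(4)! = 48.
Subtracting, 120 − 48 = 72.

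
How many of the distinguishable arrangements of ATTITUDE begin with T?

2520

With the first slot taken by T, it remains to arrange the other 7 letters (ATITUDE).
Those 7 letters have T appearing twice, giving (7)!/(2!) = 2520.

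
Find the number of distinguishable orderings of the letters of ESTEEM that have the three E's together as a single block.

Treat the 3 copies of E as a single block. The multiset to arrange is then {EEE, M, S, T}, 4 items in all.
All 4 items are distinct, so there are (4)! = 24 arrangements.

24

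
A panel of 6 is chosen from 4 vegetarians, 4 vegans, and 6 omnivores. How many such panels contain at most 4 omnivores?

2954

Split by how many omnivores are chosen (0 through 4).
Sum: C(6,0)·C(8,6) + C(6,1)·C(8,5) + C(6,2)·C(8,4) + C(6,3)·C(8,3) + C(6,4)·C(8,2) = 28 + 336 + 1050 + 1120 + 420 = 2954.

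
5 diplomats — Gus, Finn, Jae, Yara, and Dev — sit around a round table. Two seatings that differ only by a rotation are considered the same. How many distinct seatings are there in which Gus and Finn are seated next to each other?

12

Glue Gus and Finn into a block (2 internal orders). Seating 4 units around a circle gives (3)! arrangements.
So 2 × (3)! = 2 × 6 = 12.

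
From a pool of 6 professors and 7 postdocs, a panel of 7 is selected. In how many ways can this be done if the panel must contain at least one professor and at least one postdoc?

1715

Unrestricted: C(13,7) = 1716 ways to pick any 7 of the 13.
Subtract selections that omit an entire group: no professors → C(7,7) = 1; no postdocs → C(6,7) = 0.
Both groups omitted at once is impossible, so 1716 − 1 = 1715.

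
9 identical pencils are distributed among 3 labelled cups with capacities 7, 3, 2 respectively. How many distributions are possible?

9

Without the upper bounds there are C(11,2) = 55 ways to split 9 among 3 cups.
Subtract solutions that violate a single cap (substitute x_i' = x_i − (cap_i+1)): x_1 ≥ 8 gives C(3,2) = 3; x_2 ≥ 4 gives C(7,2) = 21; x_3 ≥ 3 gives C(8,2) = 28. Together 52.
Add back pairs where two caps are both exceeded: 0 + 0 + 6 = 6.
By inclusion–exclusion the count is 55 − 52 + 6 = 9.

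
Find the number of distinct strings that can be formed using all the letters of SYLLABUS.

The 8 letters of SYLLABUS have repeats: L appearing twice and S appearing twice.
The number of distinct arrangements is 8!/(2!·2!) = 40320/4 = 10080.

10080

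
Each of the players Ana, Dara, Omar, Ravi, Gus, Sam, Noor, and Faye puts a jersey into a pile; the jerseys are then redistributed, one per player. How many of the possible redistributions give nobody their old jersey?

14833

This is the derangement count D_8: permutations of 8 items with no fixed point.
By inclusion–exclusion this is Σ_{j=0}^{8} (−1)^j C(8,j)·(8−j)!.
Computing: 40320 − 40320 + 20160 − 6720 + 1680 − 336 + 56 − 8 + 1 = 14833.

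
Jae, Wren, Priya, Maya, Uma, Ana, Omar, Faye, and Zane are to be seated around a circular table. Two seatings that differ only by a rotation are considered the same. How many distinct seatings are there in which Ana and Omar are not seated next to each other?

Without the restriction there are (8)! = 40320 seatings.
Those with Ana next to Omar: fuse the pair into one unit and seat 8 units around a circle — 2·(7)! = 10080.
Subtracting, 40320 − 10080 = 30240.

30240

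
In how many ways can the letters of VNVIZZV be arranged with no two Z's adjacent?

300

There are 7!/(3!·2!) = 420 arrangements of VNVIZZV in total.
If the two Z's are adjacent, glue them into one block, leaving 6 items to arrange: (6)!/(3!) = 120 ways.
Hence 420 − 120 = 300.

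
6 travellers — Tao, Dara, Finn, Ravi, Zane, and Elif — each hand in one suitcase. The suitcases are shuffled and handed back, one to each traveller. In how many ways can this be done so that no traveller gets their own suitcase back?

265

Count assignments avoiding every fixed point. For any j of the 6 travellers fixed to their own suitcase, the other 6−j can be arranged in (6−j)! ways.
By inclusion–exclusion this is Σ_{j=0}^{6} (−1)^j C(6,j)·(6−j)!.
Computing: 720 − 720 + 360 − 120 + 30 − 6 + 1 = 265.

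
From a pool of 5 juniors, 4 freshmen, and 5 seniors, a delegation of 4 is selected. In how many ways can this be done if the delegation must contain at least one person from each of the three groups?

With no constraint there are C(14,4) = 1001 possible selections.
Subtract selections that omit an entire group: no juniors → C(9,4) = 126; no freshmen → C(10,4) = 210; no seniors → C(9,4) = 126.
Add back selections omitting two groups (i.e. drawn from a single group): C(5,4) + C(4,4) + C(5,4) = 11.
By inclusion–exclusion: 1001 − 462 + 11 = 550.

550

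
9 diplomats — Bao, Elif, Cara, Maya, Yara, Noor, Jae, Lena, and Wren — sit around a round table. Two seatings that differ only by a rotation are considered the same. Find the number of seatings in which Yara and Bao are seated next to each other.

Glue Yara and Bao into a block (2 internal orders). Seating 8 units around a circle gives (7)! arrangements.
So 2 × (7)! = 2 × 5040 = 10080.

10080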